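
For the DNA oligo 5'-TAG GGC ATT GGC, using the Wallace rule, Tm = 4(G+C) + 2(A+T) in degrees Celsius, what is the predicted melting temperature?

Scanning the sequence gives A=2, T=3, G=5, C=2.
AT pairs contribute 5, GC pairs contribute 7.
Tm = 2(5) + 4(7) = 10 + 28 = 38°C

38°C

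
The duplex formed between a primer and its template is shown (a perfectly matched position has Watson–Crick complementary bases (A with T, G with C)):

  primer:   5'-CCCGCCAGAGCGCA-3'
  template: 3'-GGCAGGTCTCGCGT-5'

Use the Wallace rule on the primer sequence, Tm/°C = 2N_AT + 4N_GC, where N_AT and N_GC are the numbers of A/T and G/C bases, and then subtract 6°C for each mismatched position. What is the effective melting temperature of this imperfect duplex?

38°C

Primer base counts: A=3, T=0, G=4, C=7 → A+T=3, G+C=11
Perfect-match Tm = 2(3) + 4(11) = 6 + 44 = 50°C
Mismatches (positions where the bases are not complementary): 2 (at positions 3, 4)
Effective Tm = 50 − 2×6 = 50 − 12 = 38°C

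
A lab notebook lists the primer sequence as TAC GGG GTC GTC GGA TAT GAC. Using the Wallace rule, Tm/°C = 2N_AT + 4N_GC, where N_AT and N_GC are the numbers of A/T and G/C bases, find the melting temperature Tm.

66°C

Scanning the sequence gives T=5, C=4, A=4, G=8.
So N_AT = 9 and N_GC = 12.
Tm = 4·12 + 2·9 = 48 + 18 = 66°C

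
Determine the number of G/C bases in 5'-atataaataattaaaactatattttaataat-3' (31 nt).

Scanning the sequence gives T=13, C=1, G=0, A=17.
G+C = 0 + 1 = 1

1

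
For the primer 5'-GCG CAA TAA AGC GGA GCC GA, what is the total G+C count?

12

Scanning the sequence gives T=1, C=5, A=7, G=7.
Total G or C: 7 + 5 = 12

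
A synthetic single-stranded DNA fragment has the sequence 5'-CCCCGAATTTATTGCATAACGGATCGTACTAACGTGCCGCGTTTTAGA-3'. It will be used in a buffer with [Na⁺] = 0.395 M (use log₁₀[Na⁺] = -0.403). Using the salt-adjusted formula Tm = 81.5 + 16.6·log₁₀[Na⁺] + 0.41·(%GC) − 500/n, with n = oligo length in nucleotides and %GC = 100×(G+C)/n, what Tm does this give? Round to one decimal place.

83.2°C

Length n = 48. T=14, G=10, C=12, A=12
G+C = 22, so %GC = 22/48 × 100 = 45.833%
Salt term: 16.6 × (-0.403) = -6.69
GC term: 0.41 × 45.833 = 18.792; length term: −500/48 = −10.417
Tm = 81.5 + (-6.69) + 18.792 − 10.417 = 83.185 → 83.2°C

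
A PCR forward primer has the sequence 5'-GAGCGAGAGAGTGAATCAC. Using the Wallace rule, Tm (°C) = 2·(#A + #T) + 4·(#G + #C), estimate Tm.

Counting bases: T=2, A=7, C=3, G=7
A+T = 9, G+C = 10
Tm = 2×9 + 4×10 = 58°C

58°C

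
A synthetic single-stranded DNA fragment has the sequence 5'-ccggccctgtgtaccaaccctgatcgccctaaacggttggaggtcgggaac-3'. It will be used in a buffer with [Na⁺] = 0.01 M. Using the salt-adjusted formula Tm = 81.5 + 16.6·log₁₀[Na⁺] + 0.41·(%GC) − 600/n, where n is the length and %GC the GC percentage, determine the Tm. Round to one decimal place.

62.3°C

Length n = 51. Counting bases: T=9, G=15, A=10, C=17
G+C = 32, so %GC = 32/51 × 100 = 62.745%
Salt term: 16.6 × (-2) = -33.2
GC term: 0.41 × 62.745 = 25.725; length term: −600/51 = −11.765
Tm = 81.5 + (-33.2) + 25.725 − 11.765 = 62.26 → 62.3°C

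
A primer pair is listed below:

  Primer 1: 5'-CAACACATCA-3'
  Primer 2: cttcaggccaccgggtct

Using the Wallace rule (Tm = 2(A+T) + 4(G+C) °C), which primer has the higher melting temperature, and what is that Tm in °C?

Primer 2, 60°C

Primer 1: A+T=6, G+C=4 → Tm = 2(6)+4(4) = 28°C
Primer 2: A+T=6, G+C=12 → Tm = 2(6)+4(12) = 60°C
28°C vs 60°C → primer 2 is higher.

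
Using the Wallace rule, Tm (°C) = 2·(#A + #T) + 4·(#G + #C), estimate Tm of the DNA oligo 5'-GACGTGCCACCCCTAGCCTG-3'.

Base counts: G=5, C=9, T=3, A=3
So N_AT = 6 and N_GC = 14.
Tm = 4·14 + 2·6 = 56 + 12 = 68°C

68°C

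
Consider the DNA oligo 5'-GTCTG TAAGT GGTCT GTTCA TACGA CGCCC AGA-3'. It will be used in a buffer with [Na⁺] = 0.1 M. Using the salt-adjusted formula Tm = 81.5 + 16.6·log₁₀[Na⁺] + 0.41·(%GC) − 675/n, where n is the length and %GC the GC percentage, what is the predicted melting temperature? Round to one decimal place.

65.6°C

Length n = 33. G=9, A=7, C=8, T=9
G+C = 17, so %GC = 17/33 × 100 = 51.515%
Salt term: 16.6 × (-1) = -16.6
GC term: 0.41 × 51.515 = 21.121; length term: −675/33 = −20.455
Tm = 81.5 + (-16.6) + 21.121 − 20.455 = 65.566 → 65.6°C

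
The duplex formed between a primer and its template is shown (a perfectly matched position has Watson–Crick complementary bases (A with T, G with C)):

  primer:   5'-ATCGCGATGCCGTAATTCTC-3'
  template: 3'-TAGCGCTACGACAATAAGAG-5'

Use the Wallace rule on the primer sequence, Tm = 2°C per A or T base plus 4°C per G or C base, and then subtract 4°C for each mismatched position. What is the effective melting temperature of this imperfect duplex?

52°C

Primer base counts: A=4, T=6, G=4, C=6 → A+T=10, G+C=10
Perfect-match Tm = 2(10) + 4(10) = 20 + 40 = 60°C
Mismatches (positions where the bases are not complementary): 2 (at positions 11, 14)
Effective Tm = 60 − 2×4 = 60 − 8 = 52°C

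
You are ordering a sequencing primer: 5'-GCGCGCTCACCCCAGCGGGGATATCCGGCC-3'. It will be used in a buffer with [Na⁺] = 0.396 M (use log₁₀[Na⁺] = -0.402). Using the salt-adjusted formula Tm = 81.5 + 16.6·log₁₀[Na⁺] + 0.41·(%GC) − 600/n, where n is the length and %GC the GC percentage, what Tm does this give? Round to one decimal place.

Length n = 30. Base counts: T=3, C=13, A=4, G=10
G+C = 23, so %GC = 23/30 × 100 = 76.667%
Salt term: 16.6 × (-0.402) = -6.673
GC term: 0.41 × 76.667 = 31.433; length term: −600/30 = −20
Tm = 81.5 + (-6.673) + 31.433 − 20 = 86.26 → 86.3°C

86.3°C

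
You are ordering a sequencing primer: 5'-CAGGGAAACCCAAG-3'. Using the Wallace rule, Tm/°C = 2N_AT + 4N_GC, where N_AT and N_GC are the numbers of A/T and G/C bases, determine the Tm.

G=4, T=0, A=6, C=4
So N_AT = 6 and N_GC = 8.
Tm = 2×6 + 4×8 = 44°C

44°C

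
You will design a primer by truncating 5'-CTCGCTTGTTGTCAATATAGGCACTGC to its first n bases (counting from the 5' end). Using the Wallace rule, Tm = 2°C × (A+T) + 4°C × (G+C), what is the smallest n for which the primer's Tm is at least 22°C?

First 6 bases: CTCGCT → Tm = 20°C (< 22°C)
First 7 bases: CTCGCTT → Tm = 22°C (≥ 22°C)
Since every base adds ≥2°C, Tm only increases with n, so the threshold is first crossed at n = 7.

n = 7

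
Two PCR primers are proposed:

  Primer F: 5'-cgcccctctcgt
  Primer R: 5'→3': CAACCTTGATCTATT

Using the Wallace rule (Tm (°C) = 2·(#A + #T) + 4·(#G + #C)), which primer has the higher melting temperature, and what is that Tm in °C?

Primer F, 42°C

Primer F: A+T=3, G+C=9 → Tm = 2(3)+4(9) = 42°C
Primer R: A+T=10, G+C=5 → Tm = 2(10)+4(5) = 40°C
42°C vs 40°C → primer F is higher.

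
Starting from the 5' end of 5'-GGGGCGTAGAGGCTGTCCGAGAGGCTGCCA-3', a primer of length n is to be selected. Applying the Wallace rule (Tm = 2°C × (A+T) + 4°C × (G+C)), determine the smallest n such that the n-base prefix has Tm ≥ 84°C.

n = 25

First 24 bases: GGGGCGTAGAGGCTGTCCGAGAGG → Tm = 82°C (< 84°C)
First 25 bases: GGGGCGTAGAGGCTGTCCGAGAGGC → Tm = 86°C (≥ 84°C)
Since every base adds ≥2°C, Tm only increases with n, so the threshold is first crossed at n = 25.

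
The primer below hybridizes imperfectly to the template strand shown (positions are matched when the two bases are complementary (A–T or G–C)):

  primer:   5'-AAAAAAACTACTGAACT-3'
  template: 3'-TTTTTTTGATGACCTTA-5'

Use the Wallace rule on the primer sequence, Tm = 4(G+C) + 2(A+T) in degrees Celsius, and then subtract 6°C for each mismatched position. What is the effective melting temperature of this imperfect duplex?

Primer base counts: A=10, T=3, G=1, C=3 → A+T=13, G+C=4
Perfect-match Tm = 2(13) + 4(4) = 26 + 16 = 42°C
Mismatches (positions where the bases are not complementary): 2 (at positions 14, 16)
Effective Tm = 42 − 2×6 = 42 − 12 = 30°C

30°C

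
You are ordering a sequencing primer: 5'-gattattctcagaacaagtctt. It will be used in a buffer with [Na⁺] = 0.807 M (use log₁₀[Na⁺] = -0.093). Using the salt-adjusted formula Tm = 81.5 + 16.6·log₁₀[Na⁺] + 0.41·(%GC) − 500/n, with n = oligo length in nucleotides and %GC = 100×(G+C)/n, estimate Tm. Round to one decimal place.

70.3°C

Length n = 22. Counting bases: T=8, A=7, G=3, C=4
G+C = 7, so %GC = 7/22 × 100 = 31.818%
Salt term: 16.6 × (-0.093) = -1.544
GC term: 0.41 × 31.818 = 13.045; length term: −500/22 = −22.727
Tm = 81.5 + (-1.544) + 13.045 − 22.727 = 70.274 → 70.3°C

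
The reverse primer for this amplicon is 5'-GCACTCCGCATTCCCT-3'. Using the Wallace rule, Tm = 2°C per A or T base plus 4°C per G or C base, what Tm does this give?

G=2, A=2, C=8, T=4
So N_AT = 6 and N_GC = 10.
Tm = 4·10 + 2·6 = 40 + 12 = 52°C

52°C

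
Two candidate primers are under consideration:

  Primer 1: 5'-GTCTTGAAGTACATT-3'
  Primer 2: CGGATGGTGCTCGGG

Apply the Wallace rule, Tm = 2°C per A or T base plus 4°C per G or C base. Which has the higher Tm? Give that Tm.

Primer 2, 52°C

Primer 1: A+T=10, G+C=5 → Tm = 2(10)+4(5) = 40°C
Primer 2: A+T=4, G+C=11 → Tm = 2(4)+4(11) = 52°C
40°C vs 52°C → primer 2 is higher.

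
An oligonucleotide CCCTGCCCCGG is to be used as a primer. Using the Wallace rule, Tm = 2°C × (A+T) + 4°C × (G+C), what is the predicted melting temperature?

42°C

Base counts: C=7, A=0, G=3, T=1
So N_AT = 1 and N_GC = 10.
Tm = 4·10 + 2·1 = 40 + 2 = 42°C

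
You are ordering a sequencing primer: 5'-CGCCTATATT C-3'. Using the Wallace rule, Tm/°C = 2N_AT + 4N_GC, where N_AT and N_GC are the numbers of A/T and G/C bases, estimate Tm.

Scanning the sequence gives G=1, C=4, A=2, T=4.
A+T = 6, G+C = 5
Tm = 2(6) + 4(5) = 12 + 20 = 32°C

32°C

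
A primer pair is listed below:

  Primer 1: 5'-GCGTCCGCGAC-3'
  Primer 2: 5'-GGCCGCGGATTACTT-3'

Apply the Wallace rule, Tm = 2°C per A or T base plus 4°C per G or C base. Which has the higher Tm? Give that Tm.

Primer 1: A+T=2, G+C=9 → Tm = 2(2)+4(9) = 40°C
Primer 2: A+T=6, G+C=9 → Tm = 2(6)+4(9) = 48°C
40°C vs 48°C → primer 2 is higher.

Primer 2, 48°C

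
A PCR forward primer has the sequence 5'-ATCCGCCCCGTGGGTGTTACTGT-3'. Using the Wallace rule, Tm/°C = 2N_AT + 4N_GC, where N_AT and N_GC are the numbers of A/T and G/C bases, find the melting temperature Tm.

74°C

Counting bases: T=7, A=2, G=7, C=7
So N_AT = 9 and N_GC = 14.
Tm = 2×9 + 4×14 = 74°C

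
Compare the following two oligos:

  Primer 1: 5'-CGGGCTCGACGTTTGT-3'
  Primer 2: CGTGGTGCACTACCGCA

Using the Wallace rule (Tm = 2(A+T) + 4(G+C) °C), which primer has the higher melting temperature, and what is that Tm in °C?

Primer 2, 56°C

Primer 1: A+T=6, G+C=10 → Tm = 2(6)+4(10) = 52°C
Primer 2: A+T=6, G+C=11 → Tm = 2(6)+4(11) = 56°C
52°C vs 56°C → primer 2 is higher.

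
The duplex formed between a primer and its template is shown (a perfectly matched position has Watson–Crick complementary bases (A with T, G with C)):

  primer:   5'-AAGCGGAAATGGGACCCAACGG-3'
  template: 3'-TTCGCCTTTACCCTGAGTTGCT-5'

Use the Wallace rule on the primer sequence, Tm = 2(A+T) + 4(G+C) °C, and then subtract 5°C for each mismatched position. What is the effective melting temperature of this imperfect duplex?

Primer base counts: A=8, T=1, G=8, C=5 → A+T=9, G+C=13
Perfect-match Tm = 2(9) + 4(13) = 18 + 52 = 70°C
Mismatches (positions where the bases are not complementary): 2 (at positions 16, 22)
Effective Tm = 70 − 2×5 = 70 − 10 = 60°C

60°C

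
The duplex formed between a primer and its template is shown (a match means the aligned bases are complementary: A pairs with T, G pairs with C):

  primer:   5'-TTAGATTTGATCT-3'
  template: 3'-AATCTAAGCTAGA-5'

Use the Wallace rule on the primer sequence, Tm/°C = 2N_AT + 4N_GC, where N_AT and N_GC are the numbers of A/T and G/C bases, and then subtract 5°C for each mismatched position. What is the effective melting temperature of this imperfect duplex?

27°C

Primer base counts: A=3, T=7, G=2, C=1 → A+T=10, G+C=3
Perfect-match Tm = 2(10) + 4(3) = 20 + 12 = 32°C
Mismatches (positions where the bases are not complementary): 1 (at position 8)
Effective Tm = 32 − 1×5 = 32 − 5 = 27°C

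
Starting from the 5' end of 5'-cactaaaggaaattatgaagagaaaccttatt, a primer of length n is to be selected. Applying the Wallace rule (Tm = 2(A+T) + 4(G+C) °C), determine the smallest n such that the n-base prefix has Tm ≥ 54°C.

First 20 bases: CACTAAAGGAAATTATGAAG → Tm = 52°C (< 54°C)
First 21 bases: CACTAAAGGAAATTATGAAGA → Tm = 54°C (≥ 54°C)
Since every base adds ≥2°C, Tm only increases with n, so the threshold is first crossed at n = 21.

n = 21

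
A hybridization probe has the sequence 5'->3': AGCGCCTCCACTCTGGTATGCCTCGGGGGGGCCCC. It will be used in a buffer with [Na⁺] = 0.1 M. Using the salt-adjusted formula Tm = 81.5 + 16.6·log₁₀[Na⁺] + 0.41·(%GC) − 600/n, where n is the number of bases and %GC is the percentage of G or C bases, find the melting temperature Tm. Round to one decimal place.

78.2°C

Length n = 35. A=3, G=12, T=6, C=14
G+C = 26, so %GC = 26/35 × 100 = 74.286%
Salt term: 16.6 × (-1) = -16.6
GC term: 0.41 × 74.286 = 30.457; length term: −600/35 = −17.143
Tm = 81.5 + (-16.6) + 30.457 − 17.143 = 78.214 → 78.2°C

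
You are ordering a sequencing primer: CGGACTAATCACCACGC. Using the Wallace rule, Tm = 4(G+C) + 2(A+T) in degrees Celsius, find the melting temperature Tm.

54°C

G=3, C=7, A=5, T=2
So N_AT = 7 and N_GC = 10.
Tm = 4·10 + 2·7 = 40 + 14 = 54°C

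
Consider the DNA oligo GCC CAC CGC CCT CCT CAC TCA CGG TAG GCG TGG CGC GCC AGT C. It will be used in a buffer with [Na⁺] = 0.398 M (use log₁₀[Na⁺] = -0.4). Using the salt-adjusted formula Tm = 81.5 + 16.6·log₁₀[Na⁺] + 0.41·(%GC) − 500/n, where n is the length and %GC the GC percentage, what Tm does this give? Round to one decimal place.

Length n = 43. T=6, G=12, A=5, C=20
G+C = 32, so %GC = 32/43 × 100 = 74.419%
Salt term: 16.6 × (-0.4) = -6.64
GC term: 0.41 × 74.419 = 30.512; length term: −500/43 = −11.628
Tm = 81.5 + (-6.64) + 30.512 − 11.628 = 93.744 → 93.7°C

93.7°C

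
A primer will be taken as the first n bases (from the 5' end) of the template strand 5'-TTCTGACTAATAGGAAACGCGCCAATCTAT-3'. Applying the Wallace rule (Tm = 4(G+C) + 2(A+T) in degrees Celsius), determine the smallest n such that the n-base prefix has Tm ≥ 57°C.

n = 21

First 20 bases: TTCTGACTAATAGGAAACGC → Tm = 56°C (< 57°C)
First 21 bases: TTCTGACTAATAGGAAACGCG → Tm = 60°C (≥ 57°C)
Since every base adds ≥2°C, Tm only increases with n, so the threshold is first crossed at n = 21.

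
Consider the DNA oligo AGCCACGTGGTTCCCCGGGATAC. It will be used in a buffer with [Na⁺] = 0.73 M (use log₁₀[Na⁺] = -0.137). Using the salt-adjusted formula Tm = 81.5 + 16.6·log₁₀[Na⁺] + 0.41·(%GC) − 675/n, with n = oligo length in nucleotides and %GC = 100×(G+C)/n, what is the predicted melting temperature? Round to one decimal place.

76.6°C

Length n = 23. Base counts: T=4, C=8, G=7, A=4
G+C = 15, so %GC = 15/23 × 100 = 65.217%
Salt term: 16.6 × (-0.137) = -2.274
GC term: 0.41 × 65.217 = 26.739; length term: −675/23 = −29.348
Tm = 81.5 + (-2.274) + 26.739 − 29.348 = 76.617 → 76.6°C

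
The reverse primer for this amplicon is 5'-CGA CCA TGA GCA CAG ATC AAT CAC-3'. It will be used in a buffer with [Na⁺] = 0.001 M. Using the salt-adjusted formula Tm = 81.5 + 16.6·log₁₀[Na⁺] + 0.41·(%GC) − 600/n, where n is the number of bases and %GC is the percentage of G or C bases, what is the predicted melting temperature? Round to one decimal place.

Length n = 24. Counting bases: G=4, C=8, T=3, A=9
G+C = 12, so %GC = 12/24 × 100 = 50%
Salt term: 16.6 × (-3) = -49.8
GC term: 0.41 × 50 = 20.5; length term: −600/24 = −25
Tm = 81.5 + (-49.8) + 20.5 − 25 = 27.2 → 27.2°C

27.2°C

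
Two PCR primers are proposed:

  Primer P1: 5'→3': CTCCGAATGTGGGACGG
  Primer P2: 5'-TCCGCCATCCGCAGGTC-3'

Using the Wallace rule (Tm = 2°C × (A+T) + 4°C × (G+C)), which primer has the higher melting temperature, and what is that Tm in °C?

Primer P2, 58°C

Primer P1: A+T=6, G+C=11 → Tm = 2(6)+4(11) = 56°C
Primer P2: A+T=5, G+C=12 → Tm = 2(5)+4(12) = 58°C
56°C vs 58°C → primer P2 is higher.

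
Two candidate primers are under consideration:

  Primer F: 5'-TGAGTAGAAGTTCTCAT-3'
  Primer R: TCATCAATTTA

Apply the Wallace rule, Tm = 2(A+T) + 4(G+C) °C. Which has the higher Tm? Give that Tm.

Primer F, 46°C

Primer F: A+T=11, G+C=6 → Tm = 2(11)+4(6) = 46°C
Primer R: A+T=9, G+C=2 → Tm = 2(9)+4(2) = 26°C
46°C vs 26°C → primer F is higher.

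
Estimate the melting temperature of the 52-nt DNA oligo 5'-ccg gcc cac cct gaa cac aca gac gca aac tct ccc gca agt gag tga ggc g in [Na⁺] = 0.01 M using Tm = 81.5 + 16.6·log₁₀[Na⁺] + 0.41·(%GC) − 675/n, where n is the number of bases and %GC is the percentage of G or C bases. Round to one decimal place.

Length n = 52. Scanning the sequence gives G=13, T=5, A=14, C=20.
G+C = 33, so %GC = 33/52 × 100 = 63.462%
Salt term: 16.6 × (-2) = -33.2
GC term: 0.41 × 63.462 = 26.019; length term: −675/52 = −12.981
Tm = 81.5 + (-33.2) + 26.019 − 12.981 = 61.338 → 61.3°C

61.3°C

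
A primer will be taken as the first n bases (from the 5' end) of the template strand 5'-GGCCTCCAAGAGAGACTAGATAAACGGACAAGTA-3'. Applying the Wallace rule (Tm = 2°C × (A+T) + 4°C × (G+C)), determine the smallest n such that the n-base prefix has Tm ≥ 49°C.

First 15 bases: GGCCTCCAAGAGAGA → Tm = 48°C (< 49°C)
First 16 bases: GGCCTCCAAGAGAGAC → Tm = 52°C (≥ 49°C)
Each additional base adds 2°C (A/T) or 4°C (G/C), so Tm is non-decreasing in n; n = 16 is the first length to reach 49°C.

n = 16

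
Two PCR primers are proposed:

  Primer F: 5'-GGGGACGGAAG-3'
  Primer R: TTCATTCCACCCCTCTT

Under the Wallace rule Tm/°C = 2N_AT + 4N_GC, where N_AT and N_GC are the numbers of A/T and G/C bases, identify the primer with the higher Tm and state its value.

Primer F: A+T=3, G+C=8 → Tm = 2(3)+4(8) = 38°C
Primer R: A+T=9, G+C=8 → Tm = 2(9)+4(8) = 50°C
38°C vs 50°C → primer R is higher.

Primer R, 50°C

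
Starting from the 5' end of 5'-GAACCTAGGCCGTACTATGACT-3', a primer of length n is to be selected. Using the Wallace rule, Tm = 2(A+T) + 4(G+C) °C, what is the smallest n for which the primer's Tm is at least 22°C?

First 7 bases: GAACCTA → Tm = 20°C (< 22°C)
First 8 bases: GAACCTAG → Tm = 24°C (≥ 22°C)
Each additional base adds 2°C (A/T) or 4°C (G/C), so Tm is non-decreasing in n; n = 8 is the first length to reach 22°C.

n = 8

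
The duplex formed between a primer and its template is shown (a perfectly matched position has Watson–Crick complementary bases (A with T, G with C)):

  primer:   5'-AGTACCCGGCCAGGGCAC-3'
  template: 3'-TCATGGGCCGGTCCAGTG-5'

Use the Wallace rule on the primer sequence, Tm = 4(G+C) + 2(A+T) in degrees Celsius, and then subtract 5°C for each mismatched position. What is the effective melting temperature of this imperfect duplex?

Primer base counts: A=4, T=1, G=6, C=7 → A+T=5, G+C=13
Perfect-match Tm = 2(5) + 4(13) = 10 + 52 = 62°C
Mismatches (positions where the bases are not complementary): 1 (at position 15)
Effective Tm = 62 − 1×5 = 62 − 5 = 57°C

57°C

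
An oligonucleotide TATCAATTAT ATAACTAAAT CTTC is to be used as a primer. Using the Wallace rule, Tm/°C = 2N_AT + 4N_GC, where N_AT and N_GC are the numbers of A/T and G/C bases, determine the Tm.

Counting bases: T=10, C=4, G=0, A=10
So N_AT = 20 and N_GC = 4.
Tm = 2×20 + 4×4 = 56°C

56°C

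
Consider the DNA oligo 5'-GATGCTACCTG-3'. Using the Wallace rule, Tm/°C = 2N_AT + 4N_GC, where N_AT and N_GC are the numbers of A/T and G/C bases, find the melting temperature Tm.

34°C

Base counts: T=3, C=3, A=2, G=3
AT pairs contribute 5, GC pairs contribute 6.
Tm = 2(5) + 4(6) = 10 + 24 = 34°C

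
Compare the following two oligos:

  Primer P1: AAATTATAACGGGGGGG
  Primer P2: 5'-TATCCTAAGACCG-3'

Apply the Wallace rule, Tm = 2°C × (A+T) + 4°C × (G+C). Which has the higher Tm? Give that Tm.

Primer P1: A+T=9, G+C=8 → Tm = 2(9)+4(8) = 50°C
Primer P2: A+T=7, G+C=6 → Tm = 2(7)+4(6) = 38°C
50°C vs 38°C → primer P1 is higher.

Primer P1, 50°C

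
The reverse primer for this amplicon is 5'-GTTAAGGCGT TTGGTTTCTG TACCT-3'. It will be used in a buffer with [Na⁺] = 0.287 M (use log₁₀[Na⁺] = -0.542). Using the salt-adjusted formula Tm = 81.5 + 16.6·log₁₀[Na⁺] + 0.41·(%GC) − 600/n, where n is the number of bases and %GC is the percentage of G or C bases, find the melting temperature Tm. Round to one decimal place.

66.5°C

Length n = 25. Counting bases: G=7, A=3, C=4, T=11
G+C = 11, so %GC = 11/25 × 100 = 44%
Salt term: 16.6 × (-0.542) = -8.997
GC term: 0.41 × 44 = 18.04; length term: −600/25 = −24
Tm = 81.5 + (-8.997) + 18.04 − 24 = 66.543 → 66.5°C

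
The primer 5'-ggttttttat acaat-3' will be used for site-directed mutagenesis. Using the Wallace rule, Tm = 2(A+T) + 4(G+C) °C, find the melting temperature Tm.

Counting bases: G=2, C=1, A=4, T=8
So N_AT = 12 and N_GC = 3.
Tm = 2×12 + 4×3 = 36°C

36°C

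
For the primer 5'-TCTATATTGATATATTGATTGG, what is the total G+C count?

Counting bases: C=1, A=6, T=11, G=4
G+C = 4 + 1 = 5

5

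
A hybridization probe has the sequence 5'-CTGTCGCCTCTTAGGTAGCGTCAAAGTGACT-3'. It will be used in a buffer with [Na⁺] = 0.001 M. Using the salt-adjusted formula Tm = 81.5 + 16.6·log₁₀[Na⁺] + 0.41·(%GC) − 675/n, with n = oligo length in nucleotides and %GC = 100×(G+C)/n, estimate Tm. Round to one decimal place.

Length n = 31. Counting bases: G=8, T=9, C=8, A=6
G+C = 16, so %GC = 16/31 × 100 = 51.613%
Salt term: 16.6 × (-3) = -49.8
GC term: 0.41 × 51.613 = 21.161; length term: −675/31 = −21.774
Tm = 81.5 + (-49.8) + 21.161 − 21.774 = 31.087 → 31.1°C

31.1°C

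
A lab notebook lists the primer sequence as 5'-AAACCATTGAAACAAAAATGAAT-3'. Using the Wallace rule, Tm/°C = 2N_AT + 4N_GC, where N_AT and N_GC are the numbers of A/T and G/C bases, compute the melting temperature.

56°C

Scanning the sequence gives C=3, T=4, A=14, G=2.
A+T = 18, G+C = 5
Tm = 2×18 + 4×5 = 56°C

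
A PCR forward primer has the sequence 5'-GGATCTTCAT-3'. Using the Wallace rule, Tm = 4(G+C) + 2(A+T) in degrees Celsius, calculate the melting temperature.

28°C

Counting bases: T=4, C=2, A=2, G=2
A+T = 6, G+C = 4
Tm = 4·4 + 2·6 = 16 + 12 = 28°C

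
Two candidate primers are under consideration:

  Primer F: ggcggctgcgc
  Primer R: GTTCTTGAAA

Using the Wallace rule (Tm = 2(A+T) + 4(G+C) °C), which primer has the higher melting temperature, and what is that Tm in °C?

Primer F, 42°C

Primer F: A+T=1, G+C=10 → Tm = 2(1)+4(10) = 42°C
Primer R: A+T=7, G+C=3 → Tm = 2(7)+4(3) = 26°C
42°C vs 26°C → primer F is higher.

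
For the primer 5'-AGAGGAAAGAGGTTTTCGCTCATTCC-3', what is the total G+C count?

12

G=7, T=7, A=7, C=5
Total G or C: 7 + 5 = 12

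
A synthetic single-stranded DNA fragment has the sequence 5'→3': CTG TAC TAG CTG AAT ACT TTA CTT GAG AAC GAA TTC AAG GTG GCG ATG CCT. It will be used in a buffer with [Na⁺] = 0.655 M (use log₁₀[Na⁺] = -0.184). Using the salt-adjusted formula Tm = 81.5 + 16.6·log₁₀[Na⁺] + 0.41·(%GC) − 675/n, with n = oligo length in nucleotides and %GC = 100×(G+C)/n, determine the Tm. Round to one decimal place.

Length n = 51. Base counts: C=10, G=12, A=14, T=15
G+C = 22, so %GC = 22/51 × 100 = 43.137%
Salt term: 16.6 × (-0.184) = -3.054
GC term: 0.41 × 43.137 = 17.686; length term: −675/51 = −13.235
Tm = 81.5 + (-3.054) + 17.686 − 13.235 = 82.897 → 82.9°C

82.9°C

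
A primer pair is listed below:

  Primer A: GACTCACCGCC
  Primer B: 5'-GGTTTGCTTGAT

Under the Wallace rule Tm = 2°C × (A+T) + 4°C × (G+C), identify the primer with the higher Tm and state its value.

Primer A: A+T=3, G+C=8 → Tm = 2(3)+4(8) = 38°C
Primer B: A+T=7, G+C=5 → Tm = 2(7)+4(5) = 34°C
38°C vs 34°C → primer A is higher.

Primer A, 38°C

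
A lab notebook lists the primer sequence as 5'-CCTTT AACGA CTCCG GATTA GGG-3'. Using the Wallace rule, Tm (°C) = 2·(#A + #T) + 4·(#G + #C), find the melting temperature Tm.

G=6, A=5, C=6, T=6
AT pairs contribute 11, GC pairs contribute 12.
Tm = 2(11) + 4(12) = 22 + 48 = 70°C

70°C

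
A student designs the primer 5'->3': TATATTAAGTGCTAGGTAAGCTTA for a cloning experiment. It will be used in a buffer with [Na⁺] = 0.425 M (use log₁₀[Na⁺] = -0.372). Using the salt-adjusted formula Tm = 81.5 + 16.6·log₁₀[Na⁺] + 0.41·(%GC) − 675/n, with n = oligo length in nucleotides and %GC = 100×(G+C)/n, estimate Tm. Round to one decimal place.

Length n = 24. Counting bases: A=8, T=9, C=2, G=5
G+C = 7, so %GC = 7/24 × 100 = 29.167%
Salt term: 16.6 × (-0.372) = -6.175
GC term: 0.41 × 29.167 = 11.958; length term: −675/24 = −28.125
Tm = 81.5 + (-6.175) + 11.958 − 28.125 = 59.158 → 59.2°C

59.2°C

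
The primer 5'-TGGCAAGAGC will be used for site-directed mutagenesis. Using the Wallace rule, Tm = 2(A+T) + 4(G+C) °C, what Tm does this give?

32°C

Base counts: T=1, C=2, A=3, G=4
So N_AT = 4 and N_GC = 6.
Tm = 2×4 + 4×6 = 32°C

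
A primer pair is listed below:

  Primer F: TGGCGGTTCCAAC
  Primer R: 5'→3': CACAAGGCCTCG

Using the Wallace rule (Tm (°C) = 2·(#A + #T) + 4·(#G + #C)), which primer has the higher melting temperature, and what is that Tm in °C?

Primer F: A+T=5, G+C=8 → Tm = 2(5)+4(8) = 42°C
Primer R: A+T=4, G+C=8 → Tm = 2(4)+4(8) = 40°C
42°C vs 40°C → primer F is higher.

Primer F, 42°C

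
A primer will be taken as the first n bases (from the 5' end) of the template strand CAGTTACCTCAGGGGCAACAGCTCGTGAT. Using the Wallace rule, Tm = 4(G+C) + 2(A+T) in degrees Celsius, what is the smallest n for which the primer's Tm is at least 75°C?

n = 24

First 23 bases: CAGTTACCTCAGGGGCAACAGCT → Tm = 72°C (< 75°C)
First 24 bases: CAGTTACCTCAGGGGCAACAGCTC → Tm = 76°C (≥ 75°C)
Each additional base adds 2°C (A/T) or 4°C (G/C), so Tm is non-decreasing in n; n = 24 is the first length to reach 75°C.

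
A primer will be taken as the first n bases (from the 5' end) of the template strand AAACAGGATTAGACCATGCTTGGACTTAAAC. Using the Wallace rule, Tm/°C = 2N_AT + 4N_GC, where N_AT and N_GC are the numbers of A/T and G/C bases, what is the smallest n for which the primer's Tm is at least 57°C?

First 20 bases: AAACAGGATTAGACCATGCT → Tm = 56°C (< 57°C)
First 21 bases: AAACAGGATTAGACCATGCTT → Tm = 58°C (≥ 57°C)
Each additional base adds 2°C (A/T) or 4°C (G/C), so Tm is non-decreasing in n; n = 21 is the first length to reach 57°C.

n = 21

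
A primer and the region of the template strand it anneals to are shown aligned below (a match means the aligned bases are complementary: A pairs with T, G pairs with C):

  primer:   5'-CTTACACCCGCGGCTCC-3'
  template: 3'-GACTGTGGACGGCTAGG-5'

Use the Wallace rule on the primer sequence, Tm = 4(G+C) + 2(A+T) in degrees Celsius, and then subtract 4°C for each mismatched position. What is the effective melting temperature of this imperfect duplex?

Primer base counts: A=2, T=3, G=3, C=9 → A+T=5, G+C=12
Perfect-match Tm = 2(5) + 4(12) = 10 + 48 = 58°C
Mismatches (positions where the bases are not complementary): 4 (at positions 3, 9, 12, 14)
Effective Tm = 58 − 4×4 = 58 − 16 = 42°C

42°C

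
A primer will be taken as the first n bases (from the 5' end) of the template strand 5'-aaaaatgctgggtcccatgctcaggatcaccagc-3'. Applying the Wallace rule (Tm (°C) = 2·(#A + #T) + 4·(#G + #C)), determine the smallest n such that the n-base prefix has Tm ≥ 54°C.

First 18 bases: AAAAATGCTGGGTCCCAT → Tm = 52°C (< 54°C)
First 19 bases: AAAAATGCTGGGTCCCATG → Tm = 56°C (≥ 54°C)
Each additional base adds 2°C (A/T) or 4°C (G/C), so Tm is non-decreasing in n; n = 19 is the first length to reach 54°C.

n = 19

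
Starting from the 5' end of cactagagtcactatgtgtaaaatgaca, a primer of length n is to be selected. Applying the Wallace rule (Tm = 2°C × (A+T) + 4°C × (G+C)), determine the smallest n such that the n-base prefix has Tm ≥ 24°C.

First 7 bases: CACTAGA → Tm = 20°C (< 24°C)
First 8 bases: CACTAGAG → Tm = 24°C (≥ 24°C)
Each additional base adds 2°C (A/T) or 4°C (G/C), so Tm is non-decreasing in n; n = 8 is the first length to reach 24°C.

n = 8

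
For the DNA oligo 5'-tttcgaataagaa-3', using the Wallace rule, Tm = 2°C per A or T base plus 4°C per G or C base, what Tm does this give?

32°C

Base counts: T=4, C=1, G=2, A=6
So N_AT = 10 and N_GC = 3.
Tm = 2×10 + 4×3 = 32°C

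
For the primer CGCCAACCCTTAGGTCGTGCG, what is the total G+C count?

14

Scanning the sequence gives C=8, G=6, T=4, A=3.
G+C = 6 + 8 = 14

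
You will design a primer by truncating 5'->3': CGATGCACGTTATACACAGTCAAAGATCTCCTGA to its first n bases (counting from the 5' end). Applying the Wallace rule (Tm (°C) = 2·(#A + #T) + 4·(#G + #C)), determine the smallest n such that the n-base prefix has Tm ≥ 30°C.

First 8 bases: CGATGCAC → Tm = 26°C (< 30°C)
First 9 bases: CGATGCACG → Tm = 30°C (≥ 30°C)
Since every base adds ≥2°C, Tm only increases with n, so the threshold is first crossed at n = 9.

n = 9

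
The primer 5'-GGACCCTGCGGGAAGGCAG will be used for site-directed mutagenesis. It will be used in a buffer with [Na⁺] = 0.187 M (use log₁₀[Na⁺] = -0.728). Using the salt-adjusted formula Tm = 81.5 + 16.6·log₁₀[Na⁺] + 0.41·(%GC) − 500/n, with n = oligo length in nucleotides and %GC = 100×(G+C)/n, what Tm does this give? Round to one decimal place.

Length n = 19. Scanning the sequence gives T=1, A=4, C=5, G=9.
G+C = 14, so %GC = 14/19 × 100 = 73.684%
Salt term: 16.6 × (-0.728) = -12.085
GC term: 0.41 × 73.684 = 30.21; length term: −500/19 = −26.316
Tm = 81.5 + (-12.085) + 30.21 − 26.316 = 73.309 → 73.3°C

73.3°C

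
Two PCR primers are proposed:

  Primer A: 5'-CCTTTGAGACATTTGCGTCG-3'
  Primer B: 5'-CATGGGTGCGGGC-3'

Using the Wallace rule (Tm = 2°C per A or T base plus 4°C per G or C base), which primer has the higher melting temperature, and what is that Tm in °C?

Primer A, 60°C

Primer A: A+T=10, G+C=10 → Tm = 2(10)+4(10) = 60°C
Primer B: A+T=3, G+C=10 → Tm = 2(3)+4(10) = 46°C
60°C vs 46°C → primer A is higher.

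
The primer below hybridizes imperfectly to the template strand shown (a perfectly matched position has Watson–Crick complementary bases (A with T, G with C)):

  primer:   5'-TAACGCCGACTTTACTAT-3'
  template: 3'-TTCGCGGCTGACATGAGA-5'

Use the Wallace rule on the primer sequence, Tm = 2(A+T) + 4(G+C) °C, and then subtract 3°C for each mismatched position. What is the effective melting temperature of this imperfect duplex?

Primer base counts: A=5, T=6, G=2, C=5 → A+T=11, G+C=7
Perfect-match Tm = 2(11) + 4(7) = 22 + 28 = 50°C
Mismatches (positions where the bases are not complementary): 4 (at positions 1, 3, 12, 17)
Effective Tm = 50 − 4×3 = 50 − 12 = 38°C

38°C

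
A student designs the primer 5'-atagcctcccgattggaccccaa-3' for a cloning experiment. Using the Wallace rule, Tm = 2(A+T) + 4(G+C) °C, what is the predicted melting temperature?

Counting bases: C=9, G=4, T=4, A=6
So N_AT = 10 and N_GC = 13.
Tm = 4·13 + 2·10 = 52 + 20 = 72°C

72°C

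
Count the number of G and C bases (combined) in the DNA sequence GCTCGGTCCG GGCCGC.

Counting bases: G=7, T=2, C=7, A=0
Total G or C: 7 + 7 = 14

14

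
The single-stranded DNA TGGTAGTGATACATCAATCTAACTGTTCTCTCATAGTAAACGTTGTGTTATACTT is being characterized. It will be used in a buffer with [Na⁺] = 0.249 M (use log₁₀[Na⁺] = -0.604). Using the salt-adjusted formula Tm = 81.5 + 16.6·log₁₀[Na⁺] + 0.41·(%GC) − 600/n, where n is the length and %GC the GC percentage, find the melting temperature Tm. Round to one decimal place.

Length n = 55. Base counts: A=15, G=9, T=22, C=9
G+C = 18, so %GC = 18/55 × 100 = 32.727%
Salt term: 16.6 × (-0.604) = -10.026
GC term: 0.41 × 32.727 = 13.418; length term: −600/55 = −10.909
Tm = 81.5 + (-10.026) + 13.418 − 10.909 = 73.983 → 74.0°C

74.0°C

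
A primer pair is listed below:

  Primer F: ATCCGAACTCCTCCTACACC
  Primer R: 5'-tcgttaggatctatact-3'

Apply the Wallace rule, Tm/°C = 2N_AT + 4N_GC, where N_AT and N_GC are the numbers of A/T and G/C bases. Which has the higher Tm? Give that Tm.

Primer F, 62°C

Primer F: A+T=9, G+C=11 → Tm = 2(9)+4(11) = 62°C
Primer R: A+T=11, G+C=6 → Tm = 2(11)+4(6) = 46°C
62°C vs 46°C → primer F is higher.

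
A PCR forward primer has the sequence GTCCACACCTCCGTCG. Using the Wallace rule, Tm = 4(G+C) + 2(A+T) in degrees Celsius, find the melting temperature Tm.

T=3, C=8, G=3, A=2
AT pairs contribute 5, GC pairs contribute 11.
Tm = 4·11 + 2·5 = 44 + 10 = 54°C

54°C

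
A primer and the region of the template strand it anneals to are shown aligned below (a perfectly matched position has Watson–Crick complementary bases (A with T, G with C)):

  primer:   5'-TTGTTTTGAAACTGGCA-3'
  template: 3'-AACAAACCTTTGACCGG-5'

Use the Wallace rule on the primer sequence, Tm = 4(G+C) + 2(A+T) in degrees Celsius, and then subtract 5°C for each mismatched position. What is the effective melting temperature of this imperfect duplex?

36°C

Primer base counts: A=4, T=7, G=4, C=2 → A+T=11, G+C=6
Perfect-match Tm = 2(11) + 4(6) = 22 + 24 = 46°C
Mismatches (positions where the bases are not complementary): 2 (at positions 7, 17)
Effective Tm = 46 − 2×5 = 46 − 10 = 36°C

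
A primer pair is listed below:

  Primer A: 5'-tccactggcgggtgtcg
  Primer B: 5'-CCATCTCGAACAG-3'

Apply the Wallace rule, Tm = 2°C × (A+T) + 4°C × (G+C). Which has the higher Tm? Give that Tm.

Primer A: A+T=5, G+C=12 → Tm = 2(5)+4(12) = 58°C
Primer B: A+T=6, G+C=7 → Tm = 2(6)+4(7) = 40°C
58°C vs 40°C → primer A is higher.

Primer A, 58°C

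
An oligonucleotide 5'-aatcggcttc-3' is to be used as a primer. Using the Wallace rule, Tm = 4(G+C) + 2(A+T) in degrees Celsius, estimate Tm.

T=3, G=2, A=2, C=3
AT pairs contribute 5, GC pairs contribute 5.
Tm = 2(5) + 4(5) = 10 + 20 = 30°C

30°C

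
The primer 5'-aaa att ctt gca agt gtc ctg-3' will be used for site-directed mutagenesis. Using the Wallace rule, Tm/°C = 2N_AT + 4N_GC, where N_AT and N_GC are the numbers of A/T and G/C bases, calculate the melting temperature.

Counting bases: G=4, T=7, C=4, A=6
A+T = 13, G+C = 8
Tm = 2(13) + 4(8) = 26 + 32 = 58°C

58°C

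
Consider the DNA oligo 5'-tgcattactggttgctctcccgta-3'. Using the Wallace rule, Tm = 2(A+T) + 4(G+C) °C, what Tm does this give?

Scanning the sequence gives G=5, T=9, C=7, A=3.
A+T = 12, G+C = 12
Tm = 4·12 + 2·12 = 48 + 24 = 72°C

72°C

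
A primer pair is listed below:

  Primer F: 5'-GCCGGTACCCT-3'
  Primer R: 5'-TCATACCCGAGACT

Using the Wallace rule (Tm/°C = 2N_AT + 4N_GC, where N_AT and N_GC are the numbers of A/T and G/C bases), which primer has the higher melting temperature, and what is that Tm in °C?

Primer F: A+T=3, G+C=8 → Tm = 2(3)+4(8) = 38°C
Primer R: A+T=7, G+C=7 → Tm = 2(7)+4(7) = 42°C
38°C vs 42°C → primer R is higher.

Primer R, 42°C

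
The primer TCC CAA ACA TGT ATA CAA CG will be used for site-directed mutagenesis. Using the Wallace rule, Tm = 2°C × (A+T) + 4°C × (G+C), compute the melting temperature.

56°C

Scanning the sequence gives A=8, G=2, T=4, C=6.
A+T = 12, G+C = 8
Tm = 4·8 + 2·12 = 32 + 24 = 56°C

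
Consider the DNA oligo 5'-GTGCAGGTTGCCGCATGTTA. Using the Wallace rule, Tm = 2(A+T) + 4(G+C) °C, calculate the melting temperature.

Base counts: T=6, C=4, G=7, A=3
A+T = 9, G+C = 11
Tm = 2×9 + 4×11 = 62°C

62°C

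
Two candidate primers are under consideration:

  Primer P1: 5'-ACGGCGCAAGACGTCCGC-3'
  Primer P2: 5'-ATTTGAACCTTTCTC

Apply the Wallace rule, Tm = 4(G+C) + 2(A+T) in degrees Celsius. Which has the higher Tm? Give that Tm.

Primer P1, 62°C

Primer P1: A+T=5, G+C=13 → Tm = 2(5)+4(13) = 62°C
Primer P2: A+T=10, G+C=5 → Tm = 2(10)+4(5) = 40°C
62°C vs 40°C → primer P1 is higher.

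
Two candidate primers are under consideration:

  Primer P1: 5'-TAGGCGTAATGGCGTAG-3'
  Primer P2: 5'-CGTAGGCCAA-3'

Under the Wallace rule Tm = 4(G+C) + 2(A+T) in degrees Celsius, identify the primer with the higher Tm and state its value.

Primer P1, 52°C

Primer P1: A+T=8, G+C=9 → Tm = 2(8)+4(9) = 52°C
Primer P2: A+T=4, G+C=6 → Tm = 2(4)+4(6) = 32°C
52°C vs 32°C → primer P1 is higher.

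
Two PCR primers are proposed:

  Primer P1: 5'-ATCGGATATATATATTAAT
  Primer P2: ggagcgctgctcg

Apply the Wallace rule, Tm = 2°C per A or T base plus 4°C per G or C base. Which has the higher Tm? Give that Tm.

Primer P1: A+T=16, G+C=3 → Tm = 2(16)+4(3) = 44°C
Primer P2: A+T=3, G+C=10 → Tm = 2(3)+4(10) = 46°C
44°C vs 46°C → primer P2 is higher.

Primer P2, 46°C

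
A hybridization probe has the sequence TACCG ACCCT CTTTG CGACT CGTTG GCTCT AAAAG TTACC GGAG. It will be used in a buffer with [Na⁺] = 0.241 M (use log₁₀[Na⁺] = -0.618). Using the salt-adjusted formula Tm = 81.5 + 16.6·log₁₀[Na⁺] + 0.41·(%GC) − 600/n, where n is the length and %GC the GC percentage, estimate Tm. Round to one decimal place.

Length n = 44. C=13, A=9, T=12, G=10
G+C = 23, so %GC = 23/44 × 100 = 52.273%
Salt term: 16.6 × (-0.618) = -10.259
GC term: 0.41 × 52.273 = 21.432; length term: −600/44 = −13.636
Tm = 81.5 + (-10.259) + 21.432 − 13.636 = 79.037 → 79.0°C

79.0°C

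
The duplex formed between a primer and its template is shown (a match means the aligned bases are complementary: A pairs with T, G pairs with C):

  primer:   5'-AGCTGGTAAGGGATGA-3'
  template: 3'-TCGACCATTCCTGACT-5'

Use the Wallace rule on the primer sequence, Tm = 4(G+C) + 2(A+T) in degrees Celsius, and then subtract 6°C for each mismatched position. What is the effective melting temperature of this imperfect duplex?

36°C

Primer base counts: A=5, T=3, G=7, C=1 → A+T=8, G+C=8
Perfect-match Tm = 2(8) + 4(8) = 16 + 32 = 48°C
Mismatches (positions where the bases are not complementary): 2 (at positions 12, 13)
Effective Tm = 48 − 2×6 = 48 − 12 = 36°C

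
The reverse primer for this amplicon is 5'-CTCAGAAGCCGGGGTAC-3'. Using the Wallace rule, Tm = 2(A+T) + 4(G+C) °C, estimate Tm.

Base counts: T=2, G=6, C=5, A=4
AT pairs contribute 6, GC pairs contribute 11.
Tm = 4·11 + 2·6 = 44 + 12 = 56°C

56°C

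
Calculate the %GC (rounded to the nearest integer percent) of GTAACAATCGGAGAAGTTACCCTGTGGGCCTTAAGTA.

46%

Counting bases: G=10, T=9, C=7, A=11
G+C = 10 + 7 = 17 out of 37 bases
%GC = 17/37 × 100 = 45.95% ≈ 46%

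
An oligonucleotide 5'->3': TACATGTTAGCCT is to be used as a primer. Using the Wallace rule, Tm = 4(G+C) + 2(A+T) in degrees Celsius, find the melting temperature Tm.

Scanning the sequence gives G=2, C=3, T=5, A=3.
So N_AT = 8 and N_GC = 5.
Tm = 2(8) + 4(5) = 16 + 20 = 36°C

36°C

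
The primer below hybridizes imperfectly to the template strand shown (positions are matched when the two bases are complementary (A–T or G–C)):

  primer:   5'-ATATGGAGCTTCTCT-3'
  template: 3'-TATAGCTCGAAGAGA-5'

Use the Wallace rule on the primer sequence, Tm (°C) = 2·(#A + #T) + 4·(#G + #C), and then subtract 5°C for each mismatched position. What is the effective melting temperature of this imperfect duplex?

Primer base counts: A=3, T=6, G=3, C=3 → A+T=9, G+C=6
Perfect-match Tm = 2(9) + 4(6) = 18 + 24 = 42°C
Mismatches (positions where the bases are not complementary): 1 (at position 5)
Effective Tm = 42 − 1×5 = 42 − 5 = 37°C

37°C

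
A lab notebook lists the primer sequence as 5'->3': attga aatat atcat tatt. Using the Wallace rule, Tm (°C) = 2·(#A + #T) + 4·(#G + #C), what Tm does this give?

Scanning the sequence gives T=9, C=1, G=1, A=8.
A+T = 17, G+C = 2
Tm = 2(17) + 4(2) = 34 + 8 = 42°C

42°C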